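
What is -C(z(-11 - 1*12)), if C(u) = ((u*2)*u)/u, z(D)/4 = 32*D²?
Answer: -135424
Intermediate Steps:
z(D) = 128*D² (z(D) = 4*(32*D²) = 128*D²)
C(u) = 2*u (C(u) = ((2*u)*u)/u = (2*u²)/u = 2*u)
-C(z(-11 - 1*12)) = -2*128*(-11 - 1*12)² = -2*128*(-11 - 12)² = -2*128*(-23)² = -2*128*529 = -2*67712 = -1*135424 = -135424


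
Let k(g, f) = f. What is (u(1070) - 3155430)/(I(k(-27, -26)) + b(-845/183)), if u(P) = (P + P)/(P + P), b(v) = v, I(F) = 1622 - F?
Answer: -577443507/300739 ≈ -1920.1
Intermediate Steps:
u(P) = 1 (u(P) = (2*P)/((2*P)) = (2*P)*(1/(2*P)) = 1)
(u(1070) - 3155430)/(I(k(-27, -26)) + b(-845/183)) = (1 - 3155430)/((1622 - 1*(-26)) - 845/183) = -3155429/((1622 + 26) - 845*1/183) = -3155429/(1648 - 845/183) = -3155429/300739/183 = -3155429*183/300739 = -577443507/300739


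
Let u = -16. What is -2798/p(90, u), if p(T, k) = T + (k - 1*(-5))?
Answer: -2798/79 ≈ -35.418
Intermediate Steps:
p(T, k) = 5 + T + k (p(T, k) = T + (k + 5) = T + (5 + k) = 5 + T + k)
-2798/p(90, u) = -2798/(5 + 90 - 16) = -2798/79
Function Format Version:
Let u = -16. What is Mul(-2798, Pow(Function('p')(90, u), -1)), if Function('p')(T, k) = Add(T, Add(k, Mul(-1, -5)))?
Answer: Rational(-2798, 79) ≈ -35.418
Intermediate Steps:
Function('p')(T, k) = Add(5, T, k) (Function('p')(T, k) = Add(T, Add(k, 5)) = Add(T, Add(5, k)) = Add(5, T, k))
Mul(-2798, Pow(Function('p')(90, u), -1)) = Mul(-2798, Pow(Add(5, 90, -16), -1)) = Mul(-2798, Pow(79, -1)) = Mul(-2798, Rational(1, 79)) = Rational(-2798, 79)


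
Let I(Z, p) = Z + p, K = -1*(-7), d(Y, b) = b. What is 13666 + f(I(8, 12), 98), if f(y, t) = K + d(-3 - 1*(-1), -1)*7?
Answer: 13666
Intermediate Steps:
K = 7
f(y, t) = 0 (f(y, t) = 7 - 1*7 = 7 - 7 = 0)
13666 + f(I(8, 12), 98) = 13666 + 0 = 13666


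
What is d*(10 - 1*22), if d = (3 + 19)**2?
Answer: -5808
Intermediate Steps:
d = 484 (d = 22**2 = 484)
d*(10 - 1*22) = 484*(10 - 1*22) = 484*(10 - 22) = 484*(-12) = -5808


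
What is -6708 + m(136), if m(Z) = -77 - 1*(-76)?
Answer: -6709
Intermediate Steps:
m(Z) = -1 (m(Z) = -77 + 76 = -1)
-6708 + m(136) = -6708 - 1 = -6709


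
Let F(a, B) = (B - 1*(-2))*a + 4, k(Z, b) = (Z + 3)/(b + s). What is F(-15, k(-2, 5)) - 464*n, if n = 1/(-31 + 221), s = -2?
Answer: -3177/95 ≈ -33.442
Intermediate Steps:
k(Z, b) = (3 + Z)/(-2 + b) (k(Z, b) = (Z + 3)/(b - 2) = (3 + Z)/(-2 + b))
n = 1/190 ≈ 0.0052632
F(a, B) = 4 + a*(2 + B) (F(a, B) = (B + 2)*a + 4 = (2 + B)*a + 4 = a*(2 + B) + 4 = 4 + a*(2 + B))
F(-15, k(-2, 5)) - 464*n = (4 + 2*(-15) + ((3 - 2)/(-2 + 5))*(-15)) - 464*1/190 = (4 - 30 + (1/3)*(-15)) - 232/95 = (4 - 30 + ((⅓)*1)*(-15)) - 232/95 = (4 - 30 + (⅓)*(-15)) - 232/95 = (4 - 30 - 5) - 232/95 = -31 - 232/95 = -3177/95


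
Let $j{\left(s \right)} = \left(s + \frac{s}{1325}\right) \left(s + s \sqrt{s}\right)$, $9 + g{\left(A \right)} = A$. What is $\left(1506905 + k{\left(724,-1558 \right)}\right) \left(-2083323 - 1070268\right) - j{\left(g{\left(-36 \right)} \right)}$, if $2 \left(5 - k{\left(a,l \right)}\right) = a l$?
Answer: $- \frac{346131897850044}{53} - \frac{322218 i \sqrt{5}}{53} \approx -6.5308 \cdot 10^{12} - 13594.0 i$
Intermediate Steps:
$g{\left(A \right)} = -9 + A$
$j{\left(s \right)} = \frac{1326 s \left(s + s^{\frac{3}{2}}\right)}{1325}$ ($j{\left(s \right)} = \left(s + s \frac{1}{1325}\right) \left(s + s^{\frac{3}{2}}\right) = \left(s + \frac{s}{1325}\right) \left(s + s^{\frac{3}{2}}\right) = \frac{1326 s}{1325} \left(s + s^{\frac{3}{2}}\right) = \frac{1326 s \left(s + s^{\frac{3}{2}}\right)}{1325}$)
$k{\left(a,l \right)} = 5 - \frac{a l}{2}$
$\left(1506905 + k{\left(724,-1558 \right)}\right) \left(-2083323 - 1070268\right) - j{\left(g{\left(-36 \right)} \right)} = \left(1506905 - \left(-5 + 362 \left(-1558\right)\right)\right) \left(-2083323 - 1070268\right) - \left(\frac{1326 \left(-9 - 36\right)^{2}}{1325} + \frac{1326 \left(-9 - 36\right)^{\frac{5}{2}}}{1325}\right) = \left(1506905 + \left(5 + 563996\right)\right) \left(-3153591\right) - \left(\frac{1326 \left(-45\right)^{2}}{1325} + \frac{1326 \left(-45\right)^{\frac{5}{2}}}{1325}\right) = \left(1506905 + 564001\right) \left(-3153591\right) - \left(\frac{1326}{1325} \cdot 2025 + \frac{1326 \cdot 6075 i \sqrt{5}}{1325}\right) = 2070906 \left(-3153591\right) - \left(\frac{107406}{53} + \frac{322218 i \sqrt{5}}{53}\right) = -6530790523446 - \left(\frac{107406}{53} + \frac{322218 i \sqrt{5}}{53}\right) = - \frac{346131897850044}{53} - \frac{322218 i \sqrt{5}}{53}$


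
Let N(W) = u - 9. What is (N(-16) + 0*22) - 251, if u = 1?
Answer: -259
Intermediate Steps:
N(W) = -8 (N(W) = 1 - 9 = -8)
(N(-16) + 0*22) - 251 = (-8 + 0*22) - 251 = (-8 + 0) - 251 = -8 - 251 = -259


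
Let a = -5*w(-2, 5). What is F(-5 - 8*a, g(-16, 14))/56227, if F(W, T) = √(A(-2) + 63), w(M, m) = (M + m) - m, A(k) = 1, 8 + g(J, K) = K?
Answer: 8/56227 ≈ 0.00014228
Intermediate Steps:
g(J, K) = -8 + K
w(M, m) = M
a = 10 (a = -5*(-2) = 10)
F(W, T) = 8 (F(W, T) = √(1 + 63) = √64 = 8)
F(-5 - 8*a, g(-16, 14))/56227 = 8/56227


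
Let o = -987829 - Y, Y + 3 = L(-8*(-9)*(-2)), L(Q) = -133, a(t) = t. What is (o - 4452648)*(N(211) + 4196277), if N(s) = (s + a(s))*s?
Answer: -23313596653779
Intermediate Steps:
Y = -136 (Y = -3 - 133 = -136)
N(s) = 2*s² (N(s) = (s + s)*s = (2*s)*s = 2*s²)
o = -987693 (o = -987829 - 1*(-136) = -987829 + 136 = -987693)
(o - 4452648)*(N(211) + 4196277) = (-987693 - 4452648)*(2*211² + 4196277) = -5440341*(2*44521 + 4196277) = -5440341*(89042 + 4196277) = -5440341*4285319 = -23313596653779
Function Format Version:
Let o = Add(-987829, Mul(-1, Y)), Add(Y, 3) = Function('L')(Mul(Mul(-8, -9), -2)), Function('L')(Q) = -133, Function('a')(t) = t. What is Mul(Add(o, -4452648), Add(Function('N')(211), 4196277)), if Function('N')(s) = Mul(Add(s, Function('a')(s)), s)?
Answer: -23313596653779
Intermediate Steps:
Y = -136 (Y = Add(-3, -133) = -136)
Function('N')(s) = Mul(2, Pow(s, 2)) (Function('N')(s) = Mul(Add(s, s), s) = Mul(Mul(2, s), s) = Mul(2, Pow(s, 2)))
o = -987693 (o = Add(-987829, Mul(-1, -136)) = Add(-987829, 136) = -987693)
Mul(Add(o, -4452648), Add(Function('N')(211), 4196277)) = Mul(Add(-987693, -4452648), Add(Mul(2, Pow(211, 2)), 4196277)) = Mul(-5440341, Add(Mul(2, 44521), 4196277)) = Mul(-5440341, Add(89042, 4196277)) = Mul(-5440341, 4285319) = -23313596653779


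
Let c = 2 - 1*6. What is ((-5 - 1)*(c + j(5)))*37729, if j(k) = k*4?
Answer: -3621984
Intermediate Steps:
j(k) = 4*k
c = -4 (c = 2 - 6 = -4)
((-5 - 1)*(c + j(5)))*37729 = ((-5 - 1)*(-4 + 4*5))*37729 = -6*(-4 + 20)*37729 = -6*16*37729 = -96*37729 = -3621984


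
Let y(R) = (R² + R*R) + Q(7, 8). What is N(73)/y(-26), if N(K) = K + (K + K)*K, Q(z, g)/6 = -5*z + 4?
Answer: 10731/1166 ≈ 9.2033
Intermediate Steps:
Q(z, g) = 24 - 30*z (Q(z, g) = 6*(-5*z + 4) = 6*(4 - 5*z) = 24 - 30*z)
N(K) = K + 2*K² (N(K) = K + (2*K)*K = K + 2*K²)
y(R) = -186 + 2*R² (y(R) = (R² + R*R) + (24 - 30*7) = (R² + R²) + (24 - 210) = 2*R² - 186 = -186 + 2*R²)
N(73)/y(-26) = (73*(1 + 2*73))/(-186 + 2*(-26)²) = (73*(1 + 146))/(-186 + 2*676) = (73*147)/(-186 + 1352) = 10731/1166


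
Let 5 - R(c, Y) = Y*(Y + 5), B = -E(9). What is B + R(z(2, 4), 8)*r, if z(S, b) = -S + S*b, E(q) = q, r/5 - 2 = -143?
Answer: 69786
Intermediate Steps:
r = -705 (r = 10 + 5*(-143) = 10 - 715 = -705)
B = -9 (B = -1*9 = -9)
R(c, Y) = 5 - Y*(5 + Y) (R(c, Y) = 5 - Y*(Y + 5) = 5 - Y*(5 + Y))
B + R(z(2, 4), 8)*r = -9 + (5 - 1*8² - 5*8)*(-705) = -9 + (5 - 1*64 - 40)*(-705) = -9 + (5 - 64 - 40)*(-705) = -9 - 99*(-705) = -9 + 69795 = 69786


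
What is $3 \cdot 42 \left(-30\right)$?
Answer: $-3780$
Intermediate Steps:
$3 \cdot 42 \left(-30\right) = 126 \left(-30\right) = -3780$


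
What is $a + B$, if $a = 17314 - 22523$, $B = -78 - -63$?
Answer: $-5224$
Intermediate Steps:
$B = -15$ ($B = -78 + 63 = -15$)
$a = -5209$
$a + B = -5209 - 15 = -5224$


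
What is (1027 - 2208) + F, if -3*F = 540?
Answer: -1361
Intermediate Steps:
F = -180 (F = -1/3*540 = -180)
(1027 - 2208) + F = (1027 - 2208) - 180 = -1181 - 180 = -1361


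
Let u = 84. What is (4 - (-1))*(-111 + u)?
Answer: -135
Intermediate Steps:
(4 - (-1))*(-111 + u) = (4 - (-1))*(-111 + 84) = (4 - 1*(-1))*(-27) = (4 + 1)*(-27) = 5*(-27) = -135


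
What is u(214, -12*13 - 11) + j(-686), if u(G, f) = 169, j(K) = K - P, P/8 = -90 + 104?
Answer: -629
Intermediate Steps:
P = 112 (P = 8*(-90 + 104) = 8*14 = 112)
j(K) = -112 + K (j(K) = K - 1*112 = K - 112 = -112 + K)
u(214, -12*13 - 11) + j(-686) = 169 + (-112 - 686) = 169 - 798 = -629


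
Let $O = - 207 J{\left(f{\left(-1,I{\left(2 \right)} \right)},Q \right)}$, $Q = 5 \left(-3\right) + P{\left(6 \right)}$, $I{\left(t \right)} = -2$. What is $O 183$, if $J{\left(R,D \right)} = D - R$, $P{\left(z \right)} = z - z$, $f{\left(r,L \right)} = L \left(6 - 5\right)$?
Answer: $492453$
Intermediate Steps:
$f{\left(r,L \right)} = L$ ($f{\left(r,L \right)} = L 1 = L$)
$P{\left(z \right)} = 0$
$Q = -15$ ($Q = 5 \left(-3\right) + 0 = -15 + 0 = -15$)
$O = 2691$ ($O = - 207 \left(-15 - -2\right) = - 207 \left(-15 + 2\right) = \left(-207\right) \left(-13\right) = 2691$)
$O 183 = 2691 \cdot 183 = 492453$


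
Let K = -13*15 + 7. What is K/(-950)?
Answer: 94/475 ≈ 0.19789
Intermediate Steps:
K = -188 (K = -195 + 7 = -188)
K/(-950) = -188/(-950) = -188*(-1/950) = 94/475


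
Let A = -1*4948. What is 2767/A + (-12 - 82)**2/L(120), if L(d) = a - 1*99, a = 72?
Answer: -43795237/133596 ≈ -327.82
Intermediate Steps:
L(d) = -27 (L(d) = 72 - 1*99 = 72 - 99 = -27)
A = -4948
2767/A + (-12 - 82)**2/L(120) = 2767/(-4948) + (-12 - 82)**2/(-27) = 2767*(-1/4948) + (-94)**2*(-1/27) = -2767/4948 + 8836*(-1/27) = -2767/4948 - 8836/27 = -43795237/133596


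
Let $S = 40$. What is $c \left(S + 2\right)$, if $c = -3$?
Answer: $-126$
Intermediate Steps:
$c \left(S + 2\right) = - 3 \left(40 + 2\right) = \left(-3\right) 42 = -126$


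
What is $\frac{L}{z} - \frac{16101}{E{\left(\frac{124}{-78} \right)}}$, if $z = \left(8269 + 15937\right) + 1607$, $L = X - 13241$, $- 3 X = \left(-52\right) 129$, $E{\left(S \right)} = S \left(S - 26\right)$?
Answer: $- \frac{632884752433}{1722036856} \approx -367.52$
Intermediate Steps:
$E{\left(S \right)} = S \left(-26 + S\right)$
$X = 2236$ ($X = - \frac{\left(-52\right) 129}{3} = \left(- \frac{1}{3}\right) \left(-6708\right) = 2236$)
$L = -11005$ ($L = 2236 - 13241 = -11005$)
$z = 25813$ ($z = 24206 + 1607 = 25813$)
$\frac{L}{z} - \frac{16101}{E{\left(\frac{124}{-78} \right)}} = - \frac{11005}{25813} - \frac{16101}{\frac{124}{-78} \left(-26 + \frac{124}{-78}\right)} = \left(-11005\right) \frac{1}{25813} - \frac{16101}{124 \left(- \frac{1}{78}\right) \left(-26 + 124 \left(- \frac{1}{78}\right)\right)} = - \frac{11005}{25813} - \frac{16101}{\left(- \frac{62}{39}\right) \left(-26 - \frac{62}{39}\right)} = - \frac{11005}{25813} - \frac{16101}{\left(- \frac{62}{39}\right) \left(- \frac{1076}{39}\right)} = - \frac{11005}{25813} - \frac{16101}{\frac{66712}{1521}} = - \frac{11005}{25813} - \frac{24489621}{66712} = - \frac{632884752433}{1722036856}$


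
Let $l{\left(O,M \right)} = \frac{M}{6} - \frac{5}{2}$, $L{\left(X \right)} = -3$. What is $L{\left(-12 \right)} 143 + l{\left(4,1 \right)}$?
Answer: $- \frac{1294}{3} \approx -431.33$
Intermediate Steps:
$l{\left(O,M \right)} = - \frac{5}{2} + \frac{M}{6}$ ($l{\left(O,M \right)} = M \frac{1}{6} - \frac{5}{2} = \frac{M}{6} - \frac{5}{2} = - \frac{5}{2} + \frac{M}{6}$)
$L{\left(-12 \right)} 143 + l{\left(4,1 \right)} = \left(-3\right) 143 + \left(- \frac{5}{2} + \frac{1}{6} \cdot 1\right) = -429 + \left(- \frac{5}{2} + \frac{1}{6}\right) = -429 - \frac{7}{3} = - \frac{1294}{3}$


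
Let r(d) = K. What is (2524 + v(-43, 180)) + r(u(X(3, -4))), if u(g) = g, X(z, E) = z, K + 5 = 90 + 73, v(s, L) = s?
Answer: 2639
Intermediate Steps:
K = 158 (K = -5 + (90 + 73) = -5 + 163 = 158)
r(d) = 158
(2524 + v(-43, 180)) + r(u(X(3, -4))) = (2524 - 43) + 158 = 2481 + 158 = 2639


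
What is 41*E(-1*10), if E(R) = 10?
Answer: 410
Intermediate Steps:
41*E(-1*10) = 41*10 = 410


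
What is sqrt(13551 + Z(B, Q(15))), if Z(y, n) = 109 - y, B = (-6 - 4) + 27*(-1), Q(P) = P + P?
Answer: sqrt(13697) ≈ 117.03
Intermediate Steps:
Q(P) = 2*P
B = -37 (B = -10 - 27 = -37)
sqrt(13551 + Z(B, Q(15))) = sqrt(13551 + (109 - 1*(-37))) = sqrt(13551 + (109 + 37)) = sqrt(13551 + 146) = sqrt(13697)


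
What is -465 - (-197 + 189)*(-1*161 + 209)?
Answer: -81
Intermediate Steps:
-465 - (-197 + 189)*(-1*161 + 209) = -465 - (-8)*(-161 + 209) = -465 - (-8)*48 = -465 - 1*(-384) = -465 + 384 = -81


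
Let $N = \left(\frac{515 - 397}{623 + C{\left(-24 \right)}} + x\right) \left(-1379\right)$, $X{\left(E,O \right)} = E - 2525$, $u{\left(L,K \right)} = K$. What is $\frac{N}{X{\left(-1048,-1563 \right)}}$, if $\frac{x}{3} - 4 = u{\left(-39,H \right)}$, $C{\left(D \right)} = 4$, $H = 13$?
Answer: $\frac{44259005}{2240271} \approx 19.756$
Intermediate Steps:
$x = 51$ ($x = 12 + 3 \cdot 13 = 12 + 39 = 51$)
$X{\left(E,O \right)} = -2525 + E$
$N = - \frac{44259005}{627}$ ($N = \left(\frac{515 - 397}{623 + 4} + 51\right) \left(-1379\right) = \left(\frac{118}{627} + 51\right) \left(-1379\right) = \frac{32095}{627} \left(-1379\right) = - \frac{44259005}{627} \approx -70589.0$)
$\frac{N}{X{\left(-1048,-1563 \right)}} = - \frac{44259005}{627 \left(-2525 - 1048\right)} = - \frac{44259005}{627 \left(-3573\right)} = \left(- \frac{44259005}{627}\right) \left(- \frac{1}{3573}\right) = \frac{44259005}{2240271}$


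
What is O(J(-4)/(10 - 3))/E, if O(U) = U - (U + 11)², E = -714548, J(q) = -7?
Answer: 101/714548 ≈ 0.00014135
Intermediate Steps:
O(U) = U - (11 + U)²
O(J(-4)/(10 - 3))/E = (-7/(10 - 3) - (11 - 7/(10 - 3))²)/(-714548) = (-7/7 - (11 - 7/7)²)*(-1/714548) = ((⅐)*(-7) - (11 + (⅐)*(-7))²)*(-1/714548) = (-1 - (11 - 1)²)*(-1/714548) = (-1 - 1*10²)*(-1/714548) = (-1 - 1*100)*(-1/714548) = (-1 - 100)*(-1/714548) = -101*(-1/714548) = 101/714548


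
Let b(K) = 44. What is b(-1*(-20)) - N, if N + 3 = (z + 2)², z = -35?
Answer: -1042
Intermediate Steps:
N = 1086 (N = -3 + (-35 + 2)² = -3 + (-33)² = -3 + 1089 = 1086)
b(-1*(-20)) - N = 44 - 1*1086 = 44 - 1086 = -1042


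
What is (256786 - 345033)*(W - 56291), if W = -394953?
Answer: 39820929268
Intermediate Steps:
(256786 - 345033)*(W - 56291) = (256786 - 345033)*(-394953 - 56291) = -88247*(-451244) = 39820929268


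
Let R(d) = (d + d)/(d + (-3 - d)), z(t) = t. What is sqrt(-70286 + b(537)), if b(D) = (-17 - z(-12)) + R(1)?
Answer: 5*I*sqrt(25305)/3 ≈ 265.13*I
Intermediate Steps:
R(d) = -2*d/3 (R(d) = (2*d)/(-3) = (2*d)*(-1/3) = -2*d/3)
b(D) = -17/3 (b(D) = (-17 - 1*(-12)) - 2/3*1 = (-17 + 12) - 2/3 = -5 - 2/3 = -17/3)
sqrt(-70286 + b(537)) = sqrt(-70286 - 17/3) = sqrt(-210875/3) = 5*I*sqrt(25305)/3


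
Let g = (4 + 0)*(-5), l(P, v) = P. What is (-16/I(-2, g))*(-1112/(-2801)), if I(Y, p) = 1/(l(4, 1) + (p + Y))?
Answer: 320256/2801 ≈ 114.34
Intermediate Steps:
g = -20 (g = 4*(-5) = -20)
I(Y, p) = 1/(4 + Y + p) (I(Y, p) = 1/(4 + (p + Y)) = 1/(4 + (Y + p)) = 1/(4 + Y + p))
(-16/I(-2, g))*(-1112/(-2801)) = (-16/(1/(4 - 2 - 20)))*(-1112/(-2801)) = (-16/(1/(-18)))*(-1112*(-1/2801)) = -16/(-1/18)*(1112/2801) = -16*(-18)*(1112/2801) = 288*(1112/2801) = 320256/2801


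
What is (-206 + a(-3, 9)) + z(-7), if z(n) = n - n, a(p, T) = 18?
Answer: -188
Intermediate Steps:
z(n) = 0
(-206 + a(-3, 9)) + z(-7) = (-206 + 18) + 0 = -188 + 0 = -188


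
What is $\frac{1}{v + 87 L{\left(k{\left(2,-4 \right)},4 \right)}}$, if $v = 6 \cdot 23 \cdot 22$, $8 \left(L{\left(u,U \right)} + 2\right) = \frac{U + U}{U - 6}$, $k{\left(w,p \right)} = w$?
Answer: $\frac{2}{5637} \approx 0.0003548$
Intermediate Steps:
$L{\left(u,U \right)} = -2 + \frac{U}{4 \left(-6 + U\right)}$ ($L{\left(u,U \right)} = -2 + \frac{\left(U + U\right) \frac{1}{U - 6}}{8} = -2 + \frac{2 U \frac{1}{-6 + U}}{8} = -2 + \frac{U}{4 \left(-6 + U\right)}$)
$v = 3036$ ($v = 138 \cdot 22 = 3036$)
$\frac{1}{v + 87 L{\left(k{\left(2,-4 \right)},4 \right)}} = \frac{1}{3036 + 87 \frac{48 - 28}{4 \left(-6 + 4\right)}} = \frac{1}{3036 + 87 \frac{48 - 28}{4 \left(-2\right)}} = \frac{1}{3036 + 87 \cdot \frac{1}{4} \left(- \frac{1}{2}\right) 20} = \frac{1}{3036 + 87 \left(- \frac{5}{2}\right)} = \frac{1}{3036 - \frac{435}{2}} = \frac{1}{\frac{5637}{2}} = \frac{2}{5637}$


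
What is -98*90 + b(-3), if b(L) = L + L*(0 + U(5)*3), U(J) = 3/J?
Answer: -44142/5 ≈ -8828.4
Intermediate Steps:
b(L) = 14*L/5 (b(L) = L + L*(0 + (3/5)*3) = L + L*(0 + (3*(⅕))*3) = L + L*(0 + (⅗)*3) = L + L*(0 + 9/5) = L + L*(9/5) = L + 9*L/5 = 14*L/5)
-98*90 + b(-3) = -98*90 + (14/5)*(-3) = -8820 - 42/5 = -44142/5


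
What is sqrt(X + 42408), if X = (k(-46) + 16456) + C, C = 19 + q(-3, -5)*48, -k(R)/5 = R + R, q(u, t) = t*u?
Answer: sqrt(60063) ≈ 245.08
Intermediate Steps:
k(R) = -10*R (k(R) = -5*(R + R) = -10*R)
C = 739 (C = 19 - 5*(-3)*48 = 19 + 15*48 = 19 + 720 = 739)
X = 17655 (X = (-10*(-46) + 16456) + 739 = (460 + 16456) + 739 = 16916 + 739 = 17655)
sqrt(X + 42408) = sqrt(17655 + 42408) = sqrt(60063)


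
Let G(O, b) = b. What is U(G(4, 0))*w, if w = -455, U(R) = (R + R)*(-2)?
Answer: 0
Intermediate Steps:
U(R) = -4*R (U(R) = (2*R)*(-2) = -4*R)
U(G(4, 0))*w = -4*0*(-455) = 0*(-455) = 0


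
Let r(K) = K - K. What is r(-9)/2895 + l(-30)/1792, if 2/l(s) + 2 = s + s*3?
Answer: -1/109312 ≈ -9.1481e-6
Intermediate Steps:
r(K) = 0
l(s) = 2/(-2 + 4*s) (l(s) = 2/(-2 + (s + s*3)) = 2/(-2 + (s + 3*s)) = 2/(-2 + 4*s))
r(-9)/2895 + l(-30)/1792 = 0/2895 + 1/((-1 + 2*(-30))*1792) = 0*(1/2895) + (1/1792)/(-1 - 60) = 0 + (1/1792)/(-61) = 0 - 1/61*1/1792 = 0 - 1/109312 = -1/109312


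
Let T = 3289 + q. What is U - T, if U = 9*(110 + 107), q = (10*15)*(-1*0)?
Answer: -1336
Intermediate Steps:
q = 0 (q = 150*0 = 0)
U = 1953 (U = 9*217 = 1953)
T = 3289 (T = 3289 + 0 = 3289)
U - T = 1953 - 1*3289 = 1953 - 3289 = -1336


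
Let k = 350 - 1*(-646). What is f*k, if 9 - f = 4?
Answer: 4980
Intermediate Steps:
f = 5 (f = 9 - 1*4 = 9 - 4 = 5)
k = 996 (k = 350 + 646 = 996)
f*k = 5*996 = 4980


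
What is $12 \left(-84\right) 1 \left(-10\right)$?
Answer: $10080$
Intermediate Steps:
$12 \left(-84\right) 1 \left(-10\right) = \left(-1008\right) \left(-10\right) = 10080$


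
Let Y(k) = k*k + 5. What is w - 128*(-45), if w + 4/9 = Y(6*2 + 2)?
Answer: 53645/9 ≈ 5960.6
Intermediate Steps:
Y(k) = 5 + k² (Y(k) = k² + 5 = 5 + k²)
w = 1805/9 (w = -4/9 + (5 + (6*2 + 2)²) = -4/9 + (5 + (12 + 2)²) = -4/9 + (5 + 14²) = -4/9 + (5 + 196) = -4/9 + 201 = 1805/9 ≈ 200.56)
w - 128*(-45) = 1805/9 - 128*(-45) = 1805/9 + 5760 = 53645/9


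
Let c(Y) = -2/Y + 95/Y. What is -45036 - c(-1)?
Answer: -44943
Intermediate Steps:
c(Y) = 93/Y
-45036 - c(-1) = -45036 - 93/(-1) = -45036 - 93*(-1) = -45036 - 1*(-93) = -45036 + 93 = -44943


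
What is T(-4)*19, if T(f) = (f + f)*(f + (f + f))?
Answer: 1824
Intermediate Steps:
T(f) = 6*f² (T(f) = (2*f)*(f + 2*f) = (2*f)*(3*f) = 6*f²)
T(-4)*19 = (6*(-4)²)*19 = (6*16)*19 = 96*19 = 1824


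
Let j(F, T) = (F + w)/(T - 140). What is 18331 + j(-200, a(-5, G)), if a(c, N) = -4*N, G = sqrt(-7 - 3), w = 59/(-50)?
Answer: 905621813/49400 - 10059*I*sqrt(10)/247000 ≈ 18332.0 - 0.12878*I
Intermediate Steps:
w = -59/50 (w = 59*(-1/50) = -59/50 ≈ -1.1800)
G = I*sqrt(10) (G = sqrt(-10) = I*sqrt(10) ≈ 3.1623*I)
j(F, T) = (-59/50 + F)/(-140 + T) (j(F, T) = (F - 59/50)/(T - 140) = (-59/50 + F)/(-140 + T))
18331 + j(-200, a(-5, G)) = 18331 + (-59/50 - 200)/(-140 - 4*I*sqrt(10)) = 18331 - 10059/50/(-140 - 4*I*sqrt(10)) = 18331 - 10059/(50*(-140 - 4*I*sqrt(10)))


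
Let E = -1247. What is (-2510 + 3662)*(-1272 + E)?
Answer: -2901888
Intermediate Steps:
(-2510 + 3662)*(-1272 + E) = (-2510 + 3662)*(-1272 - 1247) = 1152*(-2519) = -2901888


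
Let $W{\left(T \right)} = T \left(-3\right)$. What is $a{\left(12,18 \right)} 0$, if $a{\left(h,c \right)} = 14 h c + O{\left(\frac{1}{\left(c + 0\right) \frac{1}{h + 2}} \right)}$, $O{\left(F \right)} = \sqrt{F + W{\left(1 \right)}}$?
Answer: $0$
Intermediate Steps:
$W{\left(T \right)} = - 3 T$
$O{\left(F \right)} = \sqrt{-3 + F}$ ($O{\left(F \right)} = \sqrt{F - 3} = \sqrt{-3 + F}$)
$a{\left(h,c \right)} = \sqrt{-3 + \frac{2 + h}{c}} + 14 c h$ ($a{\left(h,c \right)} = 14 h c + \sqrt{-3 + \frac{1}{\left(c + 0\right) \frac{1}{h + 2}}} = 14 c h + \sqrt{-3 + \frac{1}{c \frac{1}{2 + h}}} = 14 c h + \sqrt{-3 + \frac{2 + h}{c}} = \sqrt{-3 + \frac{2 + h}{c}} + 14 c h$)
$a{\left(12,18 \right)} 0 = \left(\sqrt{\frac{2 + 12 - 54}{18}} + 14 \cdot 18 \cdot 12\right) 0 = \left(\sqrt{\frac{2 + 12 - 54}{18}} + 3024\right) 0 = \left(\sqrt{\frac{1}{18} \left(-40\right)} + 3024\right) 0 = \left(\sqrt{- \frac{20}{9}} + 3024\right) 0 = \left(\frac{2 i \sqrt{5}}{3} + 3024\right) 0 = \left(3024 + \frac{2 i \sqrt{5}}{3}\right) 0 = 0$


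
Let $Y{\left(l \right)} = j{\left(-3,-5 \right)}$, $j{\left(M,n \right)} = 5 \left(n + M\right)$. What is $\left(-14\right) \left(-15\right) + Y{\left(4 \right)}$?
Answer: $170$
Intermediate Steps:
$j{\left(M,n \right)} = 5 M + 5 n$ ($j{\left(M,n \right)} = 5 \left(M + n\right) = 5 M + 5 n$)
$Y{\left(l \right)} = -40$ ($Y{\left(l \right)} = 5 \left(-3\right) + 5 \left(-5\right) = -15 - 25 = -40$)
$\left(-14\right) \left(-15\right) + Y{\left(4 \right)} = \left(-14\right) \left(-15\right) - 40 = 210 - 40 = 170$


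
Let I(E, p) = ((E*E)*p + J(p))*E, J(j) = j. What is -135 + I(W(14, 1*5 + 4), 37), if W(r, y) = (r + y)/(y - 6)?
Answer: 454193/27 ≈ 16822.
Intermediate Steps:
W(r, y) = (r + y)/(-6 + y)
I(E, p) = E*(p + p*E²) (I(E, p) = ((E*E)*p + p)*E = (E²*p + p)*E = (p*E² + p)*E = (p + p*E²)*E = E*(p + p*E²))
-135 + I(W(14, 1*5 + 4), 37) = -135 + ((14 + (1*5 + 4))/(-6 + (1*5 + 4)))*37*(1 + ((14 + (1*5 + 4))/(-6 + (1*5 + 4)))²) = -135 + ((14 + (5 + 4))/(-6 + (5 + 4)))*37*(1 + ((14 + (5 + 4))/(-6 + (5 + 4)))²) = -135 + ((14 + 9)/(-6 + 9))*37*(1 + ((14 + 9)/(-6 + 9))²) = -135 + (23/3)*37*(1 + (23/3)²) = -135 + (23/3)*37*(1 + 529/9) = -135 + (23/3)*37*(538/9) = -135 + 457838/27 = 454193/27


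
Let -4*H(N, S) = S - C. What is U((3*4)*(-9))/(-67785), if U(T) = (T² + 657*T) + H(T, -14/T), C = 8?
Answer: 12806647/14641560 ≈ 0.87468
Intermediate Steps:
H(N, S) = 2 - S/4 (H(N, S) = -(S - 1*8)/4 = -(S - 8)/4 = -(-8 + S)/4 = 2 - S/4)
U(T) = 2 + T² + 657*T + 7/(2*T) (U(T) = (T² + 657*T) + (2 - (-7)/(2*T)) = (T² + 657*T) + (2 + 7/(2*T)) = 2 + T² + 657*T + 7/(2*T))
U((3*4)*(-9))/(-67785) = (2 + ((3*4)*(-9))² + 657*((3*4)*(-9)) + 7/(2*(((3*4)*(-9)))))/(-67785) = (2 + (12*(-9))² + 657*(12*(-9)) + 7/(2*((12*(-9)))))*(-1/67785) = (2 + (-108)² + 657*(-108) + (7/2)/(-108))*(-1/67785) = (2 + 11664 - 70956 + (7/2)*(-1/108))*(-1/67785) = (2 + 11664 - 70956 - 7/216)*(-1/67785) = -12806647/216*(-1/67785) = 12806647/14641560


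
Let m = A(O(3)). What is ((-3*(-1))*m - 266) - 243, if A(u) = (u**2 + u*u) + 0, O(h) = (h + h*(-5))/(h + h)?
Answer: -485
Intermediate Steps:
O(h) = -2 (O(h) = (h - 5*h)/((2*h)) = (-4*h)*(1/(2*h)) = -2)
A(u) = 2*u**2 (A(u) = (u**2 + u**2) + 0 = 2*u**2 + 0 = 2*u**2)
m = 8 (m = 2*(-2)**2 = 2*4 = 8)
((-3*(-1))*m - 266) - 243 = (-3*(-1)*8 - 266) - 243 = (3*8 - 266) - 243 = (24 - 266) - 243 = -242 - 243 = -485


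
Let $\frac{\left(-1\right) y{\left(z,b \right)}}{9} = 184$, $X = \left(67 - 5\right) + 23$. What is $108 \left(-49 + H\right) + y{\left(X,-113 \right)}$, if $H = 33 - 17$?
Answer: $-5220$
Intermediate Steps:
$X = 85$ ($X = 62 + 23 = 85$)
$H = 16$
$y{\left(z,b \right)} = -1656$ ($y{\left(z,b \right)} = \left(-9\right) 184 = -1656$)
$108 \left(-49 + H\right) + y{\left(X,-113 \right)} = 108 \left(-49 + 16\right) - 1656 = 108 \left(-33\right) - 1656 = -3564 - 1656 = -5220$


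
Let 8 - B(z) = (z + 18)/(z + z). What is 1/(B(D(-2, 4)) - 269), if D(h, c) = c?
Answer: -4/1055 ≈ -0.0037915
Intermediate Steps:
B(z) = 8 - (18 + z)/(2*z) (B(z) = 8 - (z + 18)/(z + z) = 8 - (18 + z)/(2*z))
1/(B(D(-2, 4)) - 269) = 1/((15/2 - 9/4) - 269) = 1/(21/4 - 269) = 1/(-1055/4) = -4/1055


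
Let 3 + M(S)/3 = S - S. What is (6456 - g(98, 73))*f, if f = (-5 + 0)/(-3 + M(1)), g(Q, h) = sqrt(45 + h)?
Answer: 2690 - 5*sqrt(118)/12 ≈ 2685.5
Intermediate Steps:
M(S) = -9 (M(S) = -9 + 3*(S - S) = -9 + 3*0 = -9 + 0 = -9)
f = 5/12 (f = (-5 + 0)/(-3 - 9) = -5/(-12) = -5*(-1/12) = 5/12 ≈ 0.41667)
(6456 - g(98, 73))*f = (6456 - sqrt(45 + 73))*(5/12) = (6456 - sqrt(118))*(5/12) = 2690 - 5*sqrt(118)/12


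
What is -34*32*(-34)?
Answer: 36992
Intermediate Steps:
-34*32*(-34) = -1088*(-34) = 36992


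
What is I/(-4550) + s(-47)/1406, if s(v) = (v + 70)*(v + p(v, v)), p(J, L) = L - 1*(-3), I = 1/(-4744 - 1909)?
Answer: -15839378886/10640309225 ≈ -1.4886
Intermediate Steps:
I = -1/6653 (I = 1/(-6653) = -1/6653 ≈ -0.00015031)
p(J, L) = 3 + L (p(J, L) = L + 3 = 3 + L)
s(v) = (3 + 2*v)*(70 + v) (s(v) = (v + 70)*(v + (3 + v)) = (70 + v)*(3 + 2*v) = (3 + 2*v)*(70 + v))
I/(-4550) + s(-47)/1406 = -1/6653/(-4550) + (210 + 2*(-47)² + 143*(-47))/1406 = -1/6653*(-1/4550) + (210 + 2*2209 - 6721)*(1/1406) = 1/30271150 + (210 + 4418 - 6721)*(1/1406) = 1/30271150 - 2093*1/1406 = 1/30271150 - 2093/1406 = -15839378886/10640309225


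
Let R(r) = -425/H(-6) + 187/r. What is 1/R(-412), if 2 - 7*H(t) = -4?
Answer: -1236/613411 ≈ -0.0020150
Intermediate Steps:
H(t) = 6/7 (H(t) = 2/7 - ⅐*(-4) = 2/7 + 4/7 = 6/7)
R(r) = -2975/6 + 187/r (R(r) = -425/6/7 + 187/r = -425*7/6 + 187/r = -2975/6 + 187/r)
1/R(-412) = 1/(-2975/6 + 187/(-412)) = 1/(-2975/6 + 187*(-1/412)) = 1/(-2975/6 - 187/412) = 1/(-613411/1236) = -1236/613411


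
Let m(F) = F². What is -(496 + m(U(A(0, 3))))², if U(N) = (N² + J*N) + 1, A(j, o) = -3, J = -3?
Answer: -734449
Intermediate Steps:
U(N) = 1 + N² - 3*N (U(N) = (N² - 3*N) + 1 = 1 + N² - 3*N)
-(496 + m(U(A(0, 3))))² = -(496 + (1 + (-3)² - 3*(-3))²)² = -(496 + (1 + 9 + 9)²)² = -(496 + 19²)² = -(496 + 361)² = -1*857² = -1*734449 = -734449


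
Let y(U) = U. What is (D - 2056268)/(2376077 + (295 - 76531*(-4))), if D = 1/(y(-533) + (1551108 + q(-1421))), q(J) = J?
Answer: -167656620909/218715758336 ≈ -0.76655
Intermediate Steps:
D = 1/1549154 (D = 1/(-533 + (1551108 - 1421)) = 1/(-533 + 1549687) = 1/1549154 ≈ 6.4551e-7)
(D - 2056268)/(2376077 + (295 - 76531*(-4))) = (1/1549154 - 2056268)/(2376077 + (295 - 76531*(-4))) = -3185475797271/(1549154*(2376077 + (295 - 377*(-812)))) = -3185475797271/(1549154*(2376077 + (295 + 306124))) = -3185475797271/(1549154*(2376077 + 306419)) = -3185475797271/1549154/2682496 = -3185475797271/1549154*1/2682496 = -167656620909/218715758336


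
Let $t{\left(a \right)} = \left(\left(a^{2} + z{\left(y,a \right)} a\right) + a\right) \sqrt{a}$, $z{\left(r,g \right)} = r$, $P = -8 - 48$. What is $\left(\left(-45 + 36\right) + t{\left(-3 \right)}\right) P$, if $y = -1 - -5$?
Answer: $504 + 336 i \sqrt{3} \approx 504.0 + 581.97 i$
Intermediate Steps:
$y = 4$ ($y = -1 + 5 = 4$)
$P = -56$
$t{\left(a \right)} = \sqrt{a} \left(a^{2} + 5 a\right)$ ($t{\left(a \right)} = \left(\left(a^{2} + 4 a\right) + a\right) \sqrt{a} = \left(a^{2} + 5 a\right) \sqrt{a} = \sqrt{a} \left(a^{2} + 5 a\right)$)
$\left(\left(-45 + 36\right) + t{\left(-3 \right)}\right) P = \left(\left(-45 + 36\right) + \left(-3\right)^{\frac{3}{2}} \left(5 - 3\right)\right) \left(-56\right) = \left(-9 + - 3 i \sqrt{3} \cdot 2\right) \left(-56\right) = \left(-9 - 6 i \sqrt{3}\right) \left(-56\right) = 504 + 336 i \sqrt{3}$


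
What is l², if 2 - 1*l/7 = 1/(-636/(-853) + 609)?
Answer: 52934515423321/270517532769 ≈ 195.68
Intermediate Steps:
l = 7275611/520113 (l = 14 - 7/(-636/(-853) + 609) = 14 - 7/(-636*(-1/853) + 609) = 14 - 7/(636/853 + 609) = 14 - 7/520113/853 = 14 - 7*853/520113 = 14 - 5971/520113 = 7275611/520113 ≈ 13.989)
l² = (7275611/520113)² = 52934515423321/270517532769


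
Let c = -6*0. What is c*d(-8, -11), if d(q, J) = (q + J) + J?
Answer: 0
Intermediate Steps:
d(q, J) = q + 2*J (d(q, J) = (J + q) + J = q + 2*J)
c = 0
c*d(-8, -11) = 0*(-8 + 2*(-11)) = 0*(-8 - 22) = 0*(-30) = 0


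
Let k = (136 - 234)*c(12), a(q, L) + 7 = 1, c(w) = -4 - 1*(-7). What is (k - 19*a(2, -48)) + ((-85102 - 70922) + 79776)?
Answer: -76428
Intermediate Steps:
c(w) = 3 (c(w) = -4 + 7 = 3)
a(q, L) = -6 (a(q, L) = -7 + 1 = -6)
k = -294 (k = (136 - 234)*3 = -98*3 = -294)
(k - 19*a(2, -48)) + ((-85102 - 70922) + 79776) = (-294 - 19*(-6)) + ((-85102 - 70922) + 79776) = (-294 + 114) + (-156024 + 79776) = -180 - 76248 = -76428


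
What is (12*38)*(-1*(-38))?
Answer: 17328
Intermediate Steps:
(12*38)*(-1*(-38)) = 456*38 = 17328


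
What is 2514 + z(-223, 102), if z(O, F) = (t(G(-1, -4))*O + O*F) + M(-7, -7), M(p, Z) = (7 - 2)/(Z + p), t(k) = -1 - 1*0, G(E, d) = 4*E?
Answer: -280131/14 ≈ -20009.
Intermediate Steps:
t(k) = -1 (t(k) = -1 + 0 = -1)
M(p, Z) = 5/(Z + p)
z(O, F) = -5/14 - O + F*O (z(O, F) = (-O + O*F) + 5/(-7 - 7) = (-O + F*O) + 5/(-14) = (-O + F*O) + 5*(-1/14) = (-O + F*O) - 5/14 = -5/14 - O + F*O)
2514 + z(-223, 102) = 2514 + (-5/14 - 1*(-223) + 102*(-223)) = 2514 + (-5/14 + 223 - 22746) = 2514 - 315327/14 = -280131/14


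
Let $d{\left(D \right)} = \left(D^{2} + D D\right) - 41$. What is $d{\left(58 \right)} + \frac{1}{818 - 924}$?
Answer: $\frac{708821}{106} \approx 6687.0$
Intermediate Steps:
$d{\left(D \right)} = -41 + 2 D^{2}$ ($d{\left(D \right)} = \left(D^{2} + D^{2}\right) - 41 = 2 D^{2} - 41 = -41 + 2 D^{2}$)
$d{\left(58 \right)} + \frac{1}{818 - 924} = \left(-41 + 2 \cdot 58^{2}\right) + \frac{1}{818 - 924} = \left(-41 + 2 \cdot 3364\right) + \frac{1}{-106} = \left(-41 + 6728\right) - \frac{1}{106} = 6687 - \frac{1}{106} = \frac{708821}{106}$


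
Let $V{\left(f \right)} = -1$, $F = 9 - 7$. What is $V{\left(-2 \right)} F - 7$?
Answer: $-9$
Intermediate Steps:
$F = 2$ ($F = 9 - 7 = 2$)
$V{\left(-2 \right)} F - 7 = \left(-1\right) 2 - 7 = -2 - 7 = -9$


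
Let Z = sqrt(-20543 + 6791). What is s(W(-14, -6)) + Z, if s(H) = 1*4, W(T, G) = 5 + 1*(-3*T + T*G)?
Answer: 4 + 6*I*sqrt(382) ≈ 4.0 + 117.27*I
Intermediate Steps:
W(T, G) = 5 - 3*T + G*T (W(T, G) = 5 + 1*(-3*T + G*T) = 5 + (-3*T + G*T) = 5 - 3*T + G*T)
Z = 6*I*sqrt(382) (Z = sqrt(-13752) = 6*I*sqrt(382) ≈ 117.27*I)
s(H) = 4
s(W(-14, -6)) + Z = 4 + 6*I*sqrt(382)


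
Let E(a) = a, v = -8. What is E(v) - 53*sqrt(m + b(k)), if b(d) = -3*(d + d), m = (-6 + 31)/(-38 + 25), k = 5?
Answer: -8 - 53*I*sqrt(5395)/13 ≈ -8.0 - 299.45*I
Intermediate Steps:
m = -25/13 (m = 25/(-13) = 25*(-1/13) = -25/13 ≈ -1.9231)
b(d) = -6*d
E(v) - 53*sqrt(m + b(k)) = -8 - 53*sqrt(-25/13 - 6*5) = -8 - 53*sqrt(-25/13 - 30) = -8 - 53*I*sqrt(5395)/13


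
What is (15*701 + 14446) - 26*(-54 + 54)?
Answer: 24961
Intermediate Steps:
(15*701 + 14446) - 26*(-54 + 54) = (10515 + 14446) - 26*0 = 24961 + 0 = 24961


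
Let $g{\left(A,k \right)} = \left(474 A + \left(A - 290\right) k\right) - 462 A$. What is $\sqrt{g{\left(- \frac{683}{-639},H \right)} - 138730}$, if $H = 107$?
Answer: $\frac{i \sqrt{7696070773}}{213} \approx 411.87 i$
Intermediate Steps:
$g{\left(A,k \right)} = 12 A + k \left(-290 + A\right)$ ($g{\left(A,k \right)} = \left(474 A + \left(-290 + A\right) k\right) - 462 A = \left(474 A + k \left(-290 + A\right)\right) - 462 A = 12 A + k \left(-290 + A\right)$)
$\sqrt{g{\left(- \frac{683}{-639},H \right)} - 138730} = \sqrt{\left(\left(-290\right) 107 + 12 \left(- \frac{683}{-639}\right) + - \frac{683}{-639} \cdot 107\right) - 138730} = \sqrt{\left(-31030 + 12 \left(\left(-683\right) \left(- \frac{1}{639}\right)\right) + \left(-683\right) \left(- \frac{1}{639}\right) 107\right) - 138730} = \sqrt{\left(-31030 + 12 \cdot \frac{683}{639} + \frac{683}{639} \cdot 107\right) - 138730} = \sqrt{\left(-31030 + \frac{2732}{213} + \frac{73081}{639}\right) - 138730} = \sqrt{- \frac{19746893}{639} - 138730} = \sqrt{- \frac{108395363}{639}} = \frac{i \sqrt{7696070773}}{213}$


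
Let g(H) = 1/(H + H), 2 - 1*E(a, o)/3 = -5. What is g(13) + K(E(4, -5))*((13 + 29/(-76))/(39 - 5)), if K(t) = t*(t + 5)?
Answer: 3404137/16796 ≈ 202.68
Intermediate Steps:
E(a, o) = 21 (E(a, o) = 6 - 3*(-5) = 6 + 15 = 21)
K(t) = t*(5 + t)
g(H) = 1/(2*H)
g(13) + K(E(4, -5))*((13 + 29/(-76))/(39 - 5)) = (½)/13 + (21*(5 + 21))*((13 + 29/(-76))/(39 - 5)) = (½)*(1/13) + (21*26)*((13 + 29*(-1/76))/34) = 1/26 + 546*((13 - 29/76)*(1/34)) = 1/26 + 546*((959/76)*(1/34)) = 1/26 + 546*(959/2584) = 1/26 + 261807/1292 = 3404137/16796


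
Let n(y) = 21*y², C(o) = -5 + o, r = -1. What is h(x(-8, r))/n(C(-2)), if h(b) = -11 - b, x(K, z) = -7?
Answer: -4/1029 ≈ -0.0038873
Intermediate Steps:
h(x(-8, r))/n(C(-2)) = (-11 - 1*(-7))/((21*(-5 - 2)²)) = (-11 + 7)/((21*(-7)²)) = -4/(21*49) = -4/1029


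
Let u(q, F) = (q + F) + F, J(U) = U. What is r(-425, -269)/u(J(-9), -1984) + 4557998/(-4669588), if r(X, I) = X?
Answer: -8071291573/9285475738 ≈ -0.86924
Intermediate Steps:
u(q, F) = q + 2*F (u(q, F) = (F + q) + F = q + 2*F)
r(-425, -269)/u(J(-9), -1984) + 4557998/(-4669588) = -425/(-9 + 2*(-1984)) + 4557998/(-4669588) = -425/(-9 - 3968) + 4557998*(-1/4669588) = -425/(-3977) - 2278999/2334794 = -425*(-1/3977) - 2278999/2334794 = 425/3977 - 2278999/2334794 = -8071291573/9285475738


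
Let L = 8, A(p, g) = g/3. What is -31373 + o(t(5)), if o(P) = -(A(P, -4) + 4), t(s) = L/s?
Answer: -94127/3 ≈ -31376.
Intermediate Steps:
A(p, g) = g/3 (A(p, g) = g*(⅓) = g/3)
t(s) = 8/s
o(P) = -8/3 (o(P) = -((⅓)*(-4) + 4) = -(-4/3 + 4) = -1*8/3 = -8/3)
-31373 + o(t(5)) = -31373 - 8/3 = -94127/3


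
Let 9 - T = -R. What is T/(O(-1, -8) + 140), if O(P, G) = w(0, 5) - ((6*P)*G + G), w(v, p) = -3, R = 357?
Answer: 366/97 ≈ 3.7732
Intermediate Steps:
O(P, G) = -3 - G - 6*G*P (O(P, G) = -3 - ((6*P)*G + G) = -3 - (6*G*P + G) = -3 - (G + 6*G*P) = -3 + (-G - 6*G*P) = -3 - G - 6*G*P)
T = 366 (T = 9 - (-1)*357 = 9 - 1*(-357) = 9 + 357 = 366)
T/(O(-1, -8) + 140) = 366/((-3 - 1*(-8) - 6*(-8)*(-1)) + 140) = 366/((-3 + 8 - 48) + 140) = 366/(-43 + 140) = 366/97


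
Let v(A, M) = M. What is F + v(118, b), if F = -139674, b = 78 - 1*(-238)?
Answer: -139358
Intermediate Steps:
b = 316 (b = 78 + 238 = 316)
F + v(118, b) = -139674 + 316 = -139358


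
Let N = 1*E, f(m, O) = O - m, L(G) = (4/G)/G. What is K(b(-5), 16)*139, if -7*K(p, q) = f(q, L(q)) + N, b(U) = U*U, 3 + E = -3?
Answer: 27939/64 ≈ 436.55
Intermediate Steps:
E = -6 (E = -3 - 3 = -6)
L(G) = 4/G**2
N = -6 (N = 1*(-6) = -6)
b(U) = U**2
K(p, q) = 6/7 - 4/(7*q**2) + q/7 (K(p, q) = -((4/q**2 - q) - 6)/7 = -((-q + 4/q**2) - 6)/7 = -(-6 - q + 4/q**2)/7 = 6/7 - 4/(7*q**2) + q/7)
K(b(-5), 16)*139 = (6/7 - 4/7/16**2 + (1/7)*16)*139 = (6/7 - 4/7*1/256 + 16/7)*139 = (6/7 - 1/448 + 16/7)*139 = (201/64)*139 = 27939/64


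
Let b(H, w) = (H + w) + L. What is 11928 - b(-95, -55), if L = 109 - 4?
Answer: 11973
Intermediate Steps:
L = 105
b(H, w) = 105 + H + w (b(H, w) = (H + w) + 105 = 105 + H + w)
11928 - b(-95, -55) = 11928 - (105 - 95 - 55) = 11928 - 1*(-45) = 11928 + 45 = 11973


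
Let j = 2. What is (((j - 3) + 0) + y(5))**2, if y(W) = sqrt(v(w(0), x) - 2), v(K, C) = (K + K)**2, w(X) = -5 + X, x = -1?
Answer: 99 - 14*sqrt(2) ≈ 79.201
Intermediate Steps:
v(K, C) = 4*K**2 (v(K, C) = (2*K)**2 = 4*K**2)
y(W) = 7*sqrt(2) (y(W) = sqrt(4*(-5 + 0)**2 - 2) = sqrt(4*(-5)**2 - 2) = sqrt(4*25 - 2) = sqrt(100 - 2) = sqrt(98) = 7*sqrt(2))
(((j - 3) + 0) + y(5))**2 = (((2 - 3) + 0) + 7*sqrt(2))**2 = ((-1 + 0) + 7*sqrt(2))**2 = (-1 + 7*sqrt(2))**2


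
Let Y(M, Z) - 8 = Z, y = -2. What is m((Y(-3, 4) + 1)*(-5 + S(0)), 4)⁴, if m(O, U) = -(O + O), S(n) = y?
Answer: 1097199376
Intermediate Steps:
Y(M, Z) = 8 + Z
S(n) = -2
m(O, U) = -2*O
m((Y(-3, 4) + 1)*(-5 + S(0)), 4)⁴ = (-2*((8 + 4) + 1)*(-5 - 2))⁴ = (-2*(12 + 1)*(-7))⁴ = (-26*(-7))⁴ = (-2*(-91))⁴ = 182⁴ = 1097199376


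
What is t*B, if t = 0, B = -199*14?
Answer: 0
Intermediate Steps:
B = -2786
t*B = 0*(-2786) = 0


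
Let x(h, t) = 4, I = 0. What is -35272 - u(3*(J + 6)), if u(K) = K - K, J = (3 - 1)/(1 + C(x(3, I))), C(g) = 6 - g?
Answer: -35272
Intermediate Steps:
J = ⅔ (J = (3 - 1)/(1 + (6 - 1*4)) = 2/(1 + (6 - 4)) = 2/(1 + 2) = 2/3 = 2*(⅓) = ⅔ ≈ 0.66667)
u(K) = 0
-35272 - u(3*(J + 6)) = -35272 - 1*0 = -35272 + 0 = -35272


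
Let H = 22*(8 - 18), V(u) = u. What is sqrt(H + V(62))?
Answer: I*sqrt(158) ≈ 12.57*I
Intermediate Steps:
H = -220 (H = 22*(-10) = -220)
sqrt(H + V(62)) = sqrt(-220 + 62) = sqrt(-158) = I*sqrt(158)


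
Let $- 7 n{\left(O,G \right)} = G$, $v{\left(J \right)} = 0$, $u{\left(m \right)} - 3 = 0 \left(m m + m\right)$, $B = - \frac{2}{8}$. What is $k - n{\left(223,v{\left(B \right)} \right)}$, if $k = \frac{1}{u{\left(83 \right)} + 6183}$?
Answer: $\frac{1}{6186} \approx 0.00016166$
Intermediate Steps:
$B = - \frac{1}{4}$ ($B = \left(-2\right) \frac{1}{8} = - \frac{1}{4} \approx -0.25$)
$u{\left(m \right)} = 3$ ($u{\left(m \right)} = 3 + 0 \left(m m + m\right) = 3 + 0 \left(m^{2} + m\right) = 3 + 0 \left(m + m^{2}\right) = 3 + 0 = 3$)
$n{\left(O,G \right)} = - \frac{G}{7}$
$k = \frac{1}{6186}$ ($k = \frac{1}{3 + 6183} = \frac{1}{6186} \approx 0.00016166$)
$k - n{\left(223,v{\left(B \right)} \right)} = \frac{1}{6186} - \left(- \frac{1}{7}\right) 0 = \frac{1}{6186} - 0 = \frac{1}{6186} + 0 = \frac{1}{6186}$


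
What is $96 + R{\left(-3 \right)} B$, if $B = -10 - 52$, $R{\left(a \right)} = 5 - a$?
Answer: $-400$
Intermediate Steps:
$B = -62$
$96 + R{\left(-3 \right)} B = 96 + \left(5 - -3\right) \left(-62\right) = 96 + \left(5 + 3\right) \left(-62\right) = 96 + 8 \left(-62\right) = 96 - 496 = -400$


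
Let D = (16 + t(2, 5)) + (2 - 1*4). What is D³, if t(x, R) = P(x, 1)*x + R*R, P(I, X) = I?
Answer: 79507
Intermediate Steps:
t(x, R) = R² + x² (t(x, R) = x*x + R*R = x² + R² = R² + x²)
D = 43 (D = (16 + (5² + 2²)) + (2 - 1*4) = (16 + (25 + 4)) + (2 - 4) = (16 + 29) - 2 = 45 - 2 = 43)
D³ = 43³ = 79507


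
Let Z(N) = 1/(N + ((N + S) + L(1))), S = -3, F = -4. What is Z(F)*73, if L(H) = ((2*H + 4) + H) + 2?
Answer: -73/2 ≈ -36.500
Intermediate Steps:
L(H) = 6 + 3*H (L(H) = ((4 + 2*H) + H) + 2 = (4 + 3*H) + 2 = 6 + 3*H)
Z(N) = 1/(6 + 2*N) (Z(N) = 1/(N + ((N - 3) + (6 + 3*1))) = 1/(N + ((-3 + N) + (6 + 3))) = 1/(N + ((-3 + N) + 9)) = 1/(N + (6 + N)) = 1/(6 + 2*N))
Z(F)*73 = (1/(2*(3 - 4)))*73 = ((½)/(-1))*73 = ((½)*(-1))*73 = -½*73 = -73/2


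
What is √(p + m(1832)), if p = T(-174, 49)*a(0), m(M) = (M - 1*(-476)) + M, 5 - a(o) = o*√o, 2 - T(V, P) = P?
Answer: √3905 ≈ 62.490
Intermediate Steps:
T(V, P) = 2 - P
a(o) = 5 - o^(3/2) (a(o) = 5 - o*√o = 5 - o^(3/2))
m(M) = 476 + 2*M (m(M) = (M + 476) + M = (476 + M) + M = 476 + 2*M)
p = -235 (p = (2 - 1*49)*(5 - 0^(3/2)) = (2 - 49)*(5 - 1*0) = -47*(5 + 0) = -47*5 = -235)
√(p + m(1832)) = √(-235 + (476 + 2*1832)) = √(-235 + (476 + 3664)) = √(-235 + 4140) = √3905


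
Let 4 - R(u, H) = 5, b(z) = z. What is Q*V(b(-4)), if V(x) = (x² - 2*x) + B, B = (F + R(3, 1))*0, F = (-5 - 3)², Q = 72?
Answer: 1728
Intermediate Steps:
R(u, H) = -1 (R(u, H) = 4 - 1*5 = 4 - 5 = -1)
F = 64 (F = (-8)² = 64)
B = 0 (B = (64 - 1)*0 = 63*0 = 0)
V(x) = x² - 2*x (V(x) = (x² - 2*x) + 0 = x² - 2*x)
Q*V(b(-4)) = 72*(-4*(-2 - 4)) = 72*(-4*(-6)) = 72*24 = 1728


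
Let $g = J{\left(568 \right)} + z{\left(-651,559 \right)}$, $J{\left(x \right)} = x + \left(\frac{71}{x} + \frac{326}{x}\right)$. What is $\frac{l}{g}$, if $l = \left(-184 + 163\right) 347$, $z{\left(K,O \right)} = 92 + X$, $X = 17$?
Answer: $- \frac{1379672}{128311} \approx -10.753$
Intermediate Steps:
$z{\left(K,O \right)} = 109$ ($z{\left(K,O \right)} = 92 + 17 = 109$)
$J{\left(x \right)} = x + \frac{397}{x}$
$l = -7287$ ($l = \left(-21\right) 347 = -7287$)
$g = \frac{384933}{568}$ ($g = \left(568 + \frac{397}{568}\right) + 109 = \frac{323021}{568} + 109 = \frac{384933}{568} \approx 677.7$)
$\frac{l}{g} = - \frac{7287}{\frac{384933}{568}} = \left(-7287\right) \frac{568}{384933} = - \frac{1379672}{128311}$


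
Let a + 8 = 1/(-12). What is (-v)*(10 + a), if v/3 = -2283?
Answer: 52509/4 ≈ 13127.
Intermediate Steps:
v = -6849 (v = 3*(-2283) = -6849)
a = -97/12 (a = -8 + 1/(-12) = -8 - 1/12 = -97/12 ≈ -8.0833)
(-v)*(10 + a) = (-1*(-6849))*(10 - 97/12) = 6849*(23/12) = 52509/4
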